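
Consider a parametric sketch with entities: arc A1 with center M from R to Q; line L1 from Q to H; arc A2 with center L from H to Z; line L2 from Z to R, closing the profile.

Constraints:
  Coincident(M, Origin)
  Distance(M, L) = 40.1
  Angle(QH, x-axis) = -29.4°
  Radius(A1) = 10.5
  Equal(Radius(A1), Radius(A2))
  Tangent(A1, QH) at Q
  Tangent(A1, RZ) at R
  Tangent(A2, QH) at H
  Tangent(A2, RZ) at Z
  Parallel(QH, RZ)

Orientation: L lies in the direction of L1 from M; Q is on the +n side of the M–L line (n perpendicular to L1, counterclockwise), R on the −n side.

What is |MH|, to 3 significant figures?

41.5

The slot axis is L1's direction at -29.4°, so u = (cos -29.4°, sin -29.4°) = (0.871, -0.491) and n = (−sin -29.4°, cos -29.4°) = (0.491, 0.871). M is at the origin and L lies 40.1 along u from M, so L = 40.1·u = (34.9, -19.7). Tangency of A1 to both parallel lines with radius 10.5 puts Q and R at M ± 10.5·n: Q = (5.15, 9.15), R = (-5.15, -9.15). Equal radii place H and Z the same way about L: H = L + 10.5·n = (40.1, -10.5), Z = L − 10.5·n = (29.8, -28.8). Then |MH| = |H − M| = 41.5.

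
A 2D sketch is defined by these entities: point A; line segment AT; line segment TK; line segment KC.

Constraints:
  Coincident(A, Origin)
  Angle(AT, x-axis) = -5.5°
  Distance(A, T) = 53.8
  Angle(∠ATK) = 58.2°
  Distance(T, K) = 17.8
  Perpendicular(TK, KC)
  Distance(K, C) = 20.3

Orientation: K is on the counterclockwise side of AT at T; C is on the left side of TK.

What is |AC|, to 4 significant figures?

27.53

∠ATK = 58.2°, so TK runs at -5.5° + (180° − 58.2°) = 116.3° from the x-axis; with |TK| = 17.8, K = T + 17.8·(cos 116.3°, sin 116.3°) = (45.67, 10.80). The perpendicularity gives KC at right angles to TK; with |KC| = 20.3 on the left of TK, C = K + 20.3·(-0.8965, -0.4431) = (27.47, 1.807). Then |AC| = |C − A| = 27.53.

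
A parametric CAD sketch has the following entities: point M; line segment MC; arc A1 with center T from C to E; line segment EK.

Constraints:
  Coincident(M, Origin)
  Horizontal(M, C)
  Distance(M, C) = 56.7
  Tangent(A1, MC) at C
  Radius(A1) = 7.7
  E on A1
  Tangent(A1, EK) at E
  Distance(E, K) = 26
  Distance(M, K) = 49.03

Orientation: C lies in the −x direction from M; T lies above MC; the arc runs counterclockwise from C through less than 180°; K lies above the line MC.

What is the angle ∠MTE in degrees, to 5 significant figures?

14.660°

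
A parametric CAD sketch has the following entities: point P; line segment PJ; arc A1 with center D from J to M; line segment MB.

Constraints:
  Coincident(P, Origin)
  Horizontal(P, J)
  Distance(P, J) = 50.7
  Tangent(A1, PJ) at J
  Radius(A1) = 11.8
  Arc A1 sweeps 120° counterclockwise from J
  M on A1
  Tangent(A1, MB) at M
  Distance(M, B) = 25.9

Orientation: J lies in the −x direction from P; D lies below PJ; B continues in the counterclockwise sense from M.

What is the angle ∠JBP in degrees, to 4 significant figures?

53.98°

P is at the origin; P and J share the same y with |PJ| = 50.7 and J on the −x side, so J = (-50.70, 0.000). A1 meets PJ tangentially, so DJ is at right angles to PJ, so D = J + (0, -11.8) = (-50.70, -11.80). On A1, J sits at bearing 90° from D; a 120° counterclockwise sweep puts M at bearing 210°, so M = D + 11.8·(cos 210°, sin 210°) = (-60.92, -17.70). Since A1 is tangent to MB there, DM ⟂ MB, so MB runs along (−sin 210°, cos 210°); with |MB| = 25.9, B = (-47.97, -40.13). Then cos ∠JBP = BJ·BP / (|BJ||BP|), giving 53.98°.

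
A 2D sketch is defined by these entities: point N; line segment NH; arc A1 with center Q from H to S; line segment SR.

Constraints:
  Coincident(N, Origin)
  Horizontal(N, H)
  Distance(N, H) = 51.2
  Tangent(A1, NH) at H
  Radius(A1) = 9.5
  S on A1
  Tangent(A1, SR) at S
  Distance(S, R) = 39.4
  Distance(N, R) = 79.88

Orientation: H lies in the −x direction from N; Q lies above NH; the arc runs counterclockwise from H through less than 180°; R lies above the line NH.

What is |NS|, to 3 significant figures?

45.5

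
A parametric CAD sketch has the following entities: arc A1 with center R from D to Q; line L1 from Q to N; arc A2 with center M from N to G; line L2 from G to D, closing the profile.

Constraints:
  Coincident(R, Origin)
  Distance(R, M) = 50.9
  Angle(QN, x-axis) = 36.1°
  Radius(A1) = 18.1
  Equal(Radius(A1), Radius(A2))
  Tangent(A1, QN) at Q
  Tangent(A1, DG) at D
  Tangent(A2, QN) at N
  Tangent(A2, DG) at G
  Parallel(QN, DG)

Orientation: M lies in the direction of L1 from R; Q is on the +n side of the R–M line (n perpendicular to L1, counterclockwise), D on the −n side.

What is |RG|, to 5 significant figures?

54.022

The slot axis is L1's direction at 36.1°, so u = (cos 36.1°, sin 36.1°) = (0.80799, 0.58920) and n = (−sin 36.1°, cos 36.1°) = (-0.58920, 0.80799). R is at the origin and M lies 50.9 along u from R, so M = 50.9·u = (41.127, 29.990). Tangency of A1 to both parallel lines with radius 18.1 puts Q and D at R ± 18.1·n: Q = (-10.664, 14.625), D = (10.664, -14.625). Equal radii place N and G the same way about M: N = M + 18.1·n = (30.462, 44.615), G = M − 18.1·n = (51.791, 15.365). Then |RG| = |G − R| = 54.022.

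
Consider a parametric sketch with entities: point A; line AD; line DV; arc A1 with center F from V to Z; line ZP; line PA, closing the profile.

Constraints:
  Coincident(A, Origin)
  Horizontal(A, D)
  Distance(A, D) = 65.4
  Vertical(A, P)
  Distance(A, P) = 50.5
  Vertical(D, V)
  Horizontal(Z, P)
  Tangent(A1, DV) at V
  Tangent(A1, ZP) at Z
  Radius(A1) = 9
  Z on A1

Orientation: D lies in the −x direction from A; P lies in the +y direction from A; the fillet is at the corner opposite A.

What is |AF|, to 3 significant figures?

70.0

A is at the origin; AD is horizontal with |AD| = 65.4 and D on the −x side, so D = (-65.4, 0.00). AP is vertical with |AP| = 50.5 and P on the +y side, so P = (0.00, 50.5). The virtual corner opposite A is at (-65.4, 50.5). A1 meets DV tangentially, so FV is at right angles to DV and A1 meets ZP tangentially, so FZ is at right angles to ZP, with radius 9.0, so the center F sits 9.0 in from both sides at F = (-56.4, 41.5). Then |AF| = |F − A| = 70.0.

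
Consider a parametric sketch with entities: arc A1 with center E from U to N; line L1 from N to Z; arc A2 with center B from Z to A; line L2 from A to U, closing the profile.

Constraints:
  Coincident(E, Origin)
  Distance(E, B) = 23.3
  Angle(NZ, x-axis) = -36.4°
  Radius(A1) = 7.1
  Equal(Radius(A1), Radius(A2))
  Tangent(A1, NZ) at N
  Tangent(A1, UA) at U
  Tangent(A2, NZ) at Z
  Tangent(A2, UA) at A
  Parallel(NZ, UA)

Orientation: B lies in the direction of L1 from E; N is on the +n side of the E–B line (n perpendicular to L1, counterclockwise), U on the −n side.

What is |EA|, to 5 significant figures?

24.358

The slot axis is L1's direction at -36.4°, so u = (cos -36.4°, sin -36.4°) = (0.80489, -0.59342) and n = (−sin -36.4°, cos -36.4°) = (0.59342, 0.80489). E is at the origin and B lies 23.3 along u from E, so B = 23.3·u = (18.754, -13.827). Tangency of A1 to both parallel lines with radius 7.1 puts N and U at E ± 7.1·n: N = (4.2133, 5.7147), U = (-4.2133, -5.7147). Equal radii place Z and A the same way about B: Z = B + 7.1·n = (22.967, -8.1119), A = B − 7.1·n = (14.541, -19.541). Then |EA| = |A − E| = 24.358.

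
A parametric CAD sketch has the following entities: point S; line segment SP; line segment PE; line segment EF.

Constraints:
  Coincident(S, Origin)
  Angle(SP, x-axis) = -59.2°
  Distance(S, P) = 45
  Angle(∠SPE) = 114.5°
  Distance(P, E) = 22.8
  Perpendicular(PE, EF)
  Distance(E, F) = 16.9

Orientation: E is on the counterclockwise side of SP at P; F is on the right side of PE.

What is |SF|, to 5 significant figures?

71.172

S is at the origin; SP runs at -59.2° with length 45.0, so P = 45.0·(cos -59.2°, sin -59.2°) = (23.042, -38.653). ∠SPE = 114.5°, so PE runs at -59.2° + (180° − 114.5°) = 6.3000° from the x-axis; with |PE| = 22.8, E = P + 22.8·(cos 6.3000°, sin 6.3000°) = (45.704, -36.151). PE ⟂ EF; with |EF| = 16.9 on the right of PE, F = E + 16.9·(0.10973, -0.99396) = (47.559, -52.949). Then |SF| = |F − S| = 71.172.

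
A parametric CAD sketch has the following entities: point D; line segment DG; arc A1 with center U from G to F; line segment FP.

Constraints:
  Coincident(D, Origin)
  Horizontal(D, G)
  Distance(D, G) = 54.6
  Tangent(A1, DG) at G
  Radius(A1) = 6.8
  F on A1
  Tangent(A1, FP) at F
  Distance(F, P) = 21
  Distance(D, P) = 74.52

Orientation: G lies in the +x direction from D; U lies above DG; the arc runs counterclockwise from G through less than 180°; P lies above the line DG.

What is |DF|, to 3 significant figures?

60.4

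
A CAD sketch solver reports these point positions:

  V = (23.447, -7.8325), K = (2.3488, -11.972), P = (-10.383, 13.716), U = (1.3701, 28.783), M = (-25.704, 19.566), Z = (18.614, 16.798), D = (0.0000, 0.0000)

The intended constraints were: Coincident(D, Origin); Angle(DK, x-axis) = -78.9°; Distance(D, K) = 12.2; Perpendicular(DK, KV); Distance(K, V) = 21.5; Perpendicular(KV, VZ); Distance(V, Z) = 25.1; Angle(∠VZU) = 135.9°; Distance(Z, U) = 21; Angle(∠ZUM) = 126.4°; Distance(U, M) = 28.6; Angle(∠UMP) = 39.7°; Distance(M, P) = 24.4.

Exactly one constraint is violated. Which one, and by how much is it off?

Distance(M, P) = 24.4 — off by 8.00.

D = (0.00, 0.00) ✓; DK at -78.90° ✓; |DK| = 12.20 ✓; ∠(DK, KV) = 90.00° ✓; |KV| = 21.50 ✓; ∠(KV, VZ) = 90.00° ✓; |VZ| = 25.10 ✓; ∠VZU = 135.9° ✓; |ZU| = 21.00 ✓; ∠ZUM = 126.4° ✓; |UM| = 28.60 ✓; ∠UMP = 39.70° ✓; |MP| = 16.40 ✗.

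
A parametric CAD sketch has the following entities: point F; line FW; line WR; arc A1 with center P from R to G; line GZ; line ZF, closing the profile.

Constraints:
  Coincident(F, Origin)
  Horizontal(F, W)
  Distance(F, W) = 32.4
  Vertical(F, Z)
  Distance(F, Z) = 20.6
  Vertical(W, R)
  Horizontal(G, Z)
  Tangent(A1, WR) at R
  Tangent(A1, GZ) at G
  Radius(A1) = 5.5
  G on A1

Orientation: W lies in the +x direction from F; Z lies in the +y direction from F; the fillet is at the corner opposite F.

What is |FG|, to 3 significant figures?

33.9

F is at the origin; F and W share the same y with |FW| = 32.4 and W on the +x side, so W = (32.4, 0.00). FZ is vertical with |FZ| = 20.6 and Z on the +y side, so Z = (0.00, 20.6). The virtual corner opposite F is at (32.4, 20.6). Tangency of A1 to WR means the radius PR is perpendicular to WR and the tangent condition forces PG to be normal to GZ, with radius 5.5, so the center P sits 5.5 in from both sides at P = (26.9, 15.1). That places the tangent points at R = (32.4, 15.1) on WR and G = (26.9, 20.6) on GZ. Then |FG| = |G − F| = 33.9.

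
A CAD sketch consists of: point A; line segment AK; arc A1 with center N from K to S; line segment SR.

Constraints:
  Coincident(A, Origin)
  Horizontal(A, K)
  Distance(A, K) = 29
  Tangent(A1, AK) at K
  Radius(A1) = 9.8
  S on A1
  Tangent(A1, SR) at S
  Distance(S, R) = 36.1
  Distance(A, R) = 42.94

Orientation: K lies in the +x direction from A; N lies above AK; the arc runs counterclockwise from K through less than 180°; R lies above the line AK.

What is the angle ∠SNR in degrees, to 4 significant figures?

74.81°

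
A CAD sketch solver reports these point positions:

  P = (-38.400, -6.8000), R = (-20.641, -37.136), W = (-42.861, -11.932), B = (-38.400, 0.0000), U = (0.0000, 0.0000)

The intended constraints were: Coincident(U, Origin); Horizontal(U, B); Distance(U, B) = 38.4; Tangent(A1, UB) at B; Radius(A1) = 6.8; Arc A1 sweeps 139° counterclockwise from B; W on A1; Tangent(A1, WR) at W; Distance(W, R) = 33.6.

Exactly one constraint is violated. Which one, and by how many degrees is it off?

Tangent(A1, WR) at W — off by 7.60°.

U = (0.00, 0.00) ✓; U.y = 0.00, B.y = 0.00 ✓; |UB| = 38.40 ✓; ∠(PB, BU) = 90.00° ✓; |PB| = 6.800 ✓; bearing(P→W) − bearing(P→B) = 139.0° ✓; |PW| = 6.800 ✓; ∠(PW, WR) = 97.60° ✗; |WR| = 33.60 ✓.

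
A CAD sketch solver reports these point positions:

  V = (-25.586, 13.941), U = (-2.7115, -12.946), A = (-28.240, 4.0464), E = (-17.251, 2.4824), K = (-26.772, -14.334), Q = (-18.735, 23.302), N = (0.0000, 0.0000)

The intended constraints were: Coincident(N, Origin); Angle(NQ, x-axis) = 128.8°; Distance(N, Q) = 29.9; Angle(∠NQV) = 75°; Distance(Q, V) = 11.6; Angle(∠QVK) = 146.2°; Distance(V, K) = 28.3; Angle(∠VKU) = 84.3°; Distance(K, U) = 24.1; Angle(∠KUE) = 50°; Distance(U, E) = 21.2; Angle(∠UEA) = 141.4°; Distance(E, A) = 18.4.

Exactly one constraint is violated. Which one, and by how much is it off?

Distance(E, A) = 18.4 — off by 7.30.

N = (0.00, 0.00) ✓; NQ at 128.8° ✓; |NQ| = 29.90 ✓; ∠NQV = 75.00° ✓; |QV| = 11.60 ✓; ∠QVK = 146.2° ✓; |VK| = 28.30 ✓; ∠VKU = 84.30° ✓; |KU| = 24.10 ✓; ∠KUE = 50.00° ✓; |UE| = 21.20 ✓; ∠UEA = 141.4° ✓; |EA| = 11.10 ✗.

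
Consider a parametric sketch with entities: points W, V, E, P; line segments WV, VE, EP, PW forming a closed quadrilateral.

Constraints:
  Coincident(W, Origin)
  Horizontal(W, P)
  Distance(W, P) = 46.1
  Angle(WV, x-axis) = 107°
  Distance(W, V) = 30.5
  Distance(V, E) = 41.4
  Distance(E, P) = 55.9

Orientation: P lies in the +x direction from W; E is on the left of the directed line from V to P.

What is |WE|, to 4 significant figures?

57.97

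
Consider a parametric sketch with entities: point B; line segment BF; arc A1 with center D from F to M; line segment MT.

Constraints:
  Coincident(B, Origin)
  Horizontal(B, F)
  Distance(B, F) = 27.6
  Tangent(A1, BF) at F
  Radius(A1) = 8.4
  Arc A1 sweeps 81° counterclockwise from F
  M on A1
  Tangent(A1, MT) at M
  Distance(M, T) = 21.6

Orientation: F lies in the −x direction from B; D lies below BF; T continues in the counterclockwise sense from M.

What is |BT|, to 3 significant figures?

48.5

B is at the origin; BF is horizontal with |BF| = 27.6 and F on the −x side, so F = (-27.6, 0.00). Tangency of A1 to BF means the radius DF is perpendicular to BF, so D = F + (0, -8.4) = (-27.6, -8.40). On A1, F sits at bearing 90° from D; an 81° counterclockwise sweep puts M at bearing 171°, so M = D + 8.4·(cos 171°, sin 171°) = (-35.9, -7.09). The tangent condition forces DM to be normal to MT, so MT runs along (−sin 171°, cos 171°); with |MT| = 21.6, T = (-39.3, -28.4). Then |BT| = |T − B| = 48.5.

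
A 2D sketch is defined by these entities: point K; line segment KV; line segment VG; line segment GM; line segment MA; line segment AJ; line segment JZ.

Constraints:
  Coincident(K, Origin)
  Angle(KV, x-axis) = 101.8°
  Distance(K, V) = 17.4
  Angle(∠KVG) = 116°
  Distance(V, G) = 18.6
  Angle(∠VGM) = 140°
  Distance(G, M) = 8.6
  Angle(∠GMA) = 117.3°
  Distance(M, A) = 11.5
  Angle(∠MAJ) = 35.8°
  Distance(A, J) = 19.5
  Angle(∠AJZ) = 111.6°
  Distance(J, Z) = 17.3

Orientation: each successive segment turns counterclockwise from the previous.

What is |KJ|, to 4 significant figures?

28.21

∠GMA = 117.3° gives MA at -91.50° from the x-axis; with |MA| = 11.5, A = (-29.63, 6.356). ∠MAJ = 35.8° gives AJ at 52.70° from the x-axis; with |AJ| = 19.5, J = (-17.82, 21.87). Then |KJ| = |J − K| = 28.21.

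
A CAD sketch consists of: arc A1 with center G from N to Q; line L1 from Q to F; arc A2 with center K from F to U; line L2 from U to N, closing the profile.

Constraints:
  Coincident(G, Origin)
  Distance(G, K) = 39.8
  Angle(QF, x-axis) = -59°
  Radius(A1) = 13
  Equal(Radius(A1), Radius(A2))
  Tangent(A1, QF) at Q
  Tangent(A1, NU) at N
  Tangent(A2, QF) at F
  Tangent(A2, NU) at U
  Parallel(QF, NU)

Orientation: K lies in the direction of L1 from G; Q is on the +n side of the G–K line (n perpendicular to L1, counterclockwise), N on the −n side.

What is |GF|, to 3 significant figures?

41.9

The slot axis is L1's direction at -59.0°, so u = (cos -59.0°, sin -59.0°) = (0.515, -0.857) and n = (−sin -59.0°, cos -59.0°) = (0.857, 0.515). G is at the origin and K lies 39.8 along u from G, so K = 39.8·u = (20.5, -34.1). Tangency of A1 to both parallel lines with radius 13.0 puts Q and N at G ± 13.0·n: Q = (11.1, 6.70), N = (-11.1, -6.70). Equal radii place F and U the same way about K: F = K + 13.0·n = (31.6, -27.4), U = K − 13.0·n = (9.36, -40.8). Then |GF| = |F − G| = 41.9.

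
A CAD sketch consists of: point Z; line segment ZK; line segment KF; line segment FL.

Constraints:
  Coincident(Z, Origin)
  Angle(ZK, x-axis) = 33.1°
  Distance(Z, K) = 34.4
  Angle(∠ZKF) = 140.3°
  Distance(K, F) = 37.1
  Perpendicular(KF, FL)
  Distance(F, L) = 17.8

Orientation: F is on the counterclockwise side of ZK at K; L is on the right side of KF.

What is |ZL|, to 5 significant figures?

74.985

Z is at the origin; ZK runs at 33.1° with length 34.4, so K = 34.4·(cos 33.1°, sin 33.1°) = (28.818, 18.786). ∠ZKF = 140.3°, so KF runs at 33.1° + (180° − 140.3°) = 72.800° from the x-axis; with |KF| = 37.1, F = K + 37.1·(cos 72.800°, sin 72.800°) = (39.788, 54.227). The perpendicularity gives FL at right angles to KF; with |FL| = 17.8 on the right of KF, L = F + 17.8·(0.95528, -0.29571) = (56.792, 48.963). Then |ZL| = |L − Z| = 74.985.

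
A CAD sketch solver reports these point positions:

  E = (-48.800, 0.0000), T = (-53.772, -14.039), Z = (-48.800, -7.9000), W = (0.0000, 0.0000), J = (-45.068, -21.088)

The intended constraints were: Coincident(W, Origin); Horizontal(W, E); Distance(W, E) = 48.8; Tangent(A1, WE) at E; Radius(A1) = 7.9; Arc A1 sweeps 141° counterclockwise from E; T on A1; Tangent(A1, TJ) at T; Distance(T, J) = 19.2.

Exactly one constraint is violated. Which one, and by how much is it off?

Distance(T, J) = 19.2 — off by 8.00.

W = (0.00, 0.00) ✓; W.y = 0.00, E.y = 0.00 ✓; |WE| = 48.80 ✓; ∠(ZE, EW) = 90.00° ✓; |ZE| = 7.900 ✓; bearing(Z→T) − bearing(Z→E) = 141.0° ✓; |ZT| = 7.900 ✓; ∠(ZT, TJ) = 90.00° ✓; |TJ| = 11.20 ✗.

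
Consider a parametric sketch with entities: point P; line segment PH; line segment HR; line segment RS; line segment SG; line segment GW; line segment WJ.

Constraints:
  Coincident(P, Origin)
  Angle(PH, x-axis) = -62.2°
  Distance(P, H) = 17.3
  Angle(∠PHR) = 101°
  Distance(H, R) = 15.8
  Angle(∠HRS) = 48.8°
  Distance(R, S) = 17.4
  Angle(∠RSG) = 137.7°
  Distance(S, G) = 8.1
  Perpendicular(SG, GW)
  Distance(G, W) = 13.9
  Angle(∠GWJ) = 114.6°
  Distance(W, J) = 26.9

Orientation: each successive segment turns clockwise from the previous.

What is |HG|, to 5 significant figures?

14.492

∠HRS = 48.8° gives RS at 87.600° from the x-axis; with |RS| = 17.4, S = (-3.5164, -7.8189). ∠RSG = 137.7° gives SG at 45.300° from the x-axis; with |SG| = 8.1, G = (2.1811, -2.0614). Then |HG| = |G − H| = 14.492.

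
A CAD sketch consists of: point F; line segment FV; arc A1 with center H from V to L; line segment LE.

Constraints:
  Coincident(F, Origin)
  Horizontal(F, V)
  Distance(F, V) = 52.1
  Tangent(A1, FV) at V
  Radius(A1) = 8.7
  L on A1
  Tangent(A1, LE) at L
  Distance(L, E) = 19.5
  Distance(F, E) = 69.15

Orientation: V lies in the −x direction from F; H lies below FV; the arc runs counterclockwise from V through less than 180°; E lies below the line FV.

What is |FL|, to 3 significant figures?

61.1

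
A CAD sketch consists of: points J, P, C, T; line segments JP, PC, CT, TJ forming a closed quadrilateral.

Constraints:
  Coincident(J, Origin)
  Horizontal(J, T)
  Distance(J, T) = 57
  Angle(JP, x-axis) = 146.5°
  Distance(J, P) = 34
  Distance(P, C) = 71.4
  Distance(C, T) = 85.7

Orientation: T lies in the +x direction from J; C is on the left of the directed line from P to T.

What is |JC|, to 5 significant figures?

76.640

J is at the origin; JT is horizontal with |JT| = 57.0 and T in +x, so T = (57.0, 0). JP runs at 146.5° with |JP| = 34.0, so P = (-28.352, 18.766). C is determined by |PC| = 71.4 and |CT| = 85.7 together: it lies at the intersection of circle(P, 71.4) and circle(T, 85.7). With |PT| = 87.391, the foot of the radical line on PT is 30.842 from P and the perpendicular offset is √(71.4² − 30.842²) = 64.395. Taking the left-of-PT solution: C = (15.598, 75.036).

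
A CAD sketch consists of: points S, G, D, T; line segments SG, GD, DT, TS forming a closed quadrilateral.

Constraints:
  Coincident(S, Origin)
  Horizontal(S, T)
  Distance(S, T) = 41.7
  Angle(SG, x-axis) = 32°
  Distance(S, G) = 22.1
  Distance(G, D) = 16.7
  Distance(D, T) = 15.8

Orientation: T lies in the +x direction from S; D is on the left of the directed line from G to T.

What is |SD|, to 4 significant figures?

38.06

S is at the origin; S and T share the same y with |ST| = 41.7 and T in +x, so T = (41.7, 0). SG runs at 32.0° with |SG| = 22.1, so G = (18.74, 11.71). D is determined by |GD| = 16.7 and |DT| = 15.8 together: it lies at the intersection of circle(G, 16.7) and circle(T, 15.8). With |GT| = 25.77, the foot of the radical line on GT is 13.45 from G and the perpendicular offset is √(16.7² − 13.45²) = 9.894. Taking the left-of-GT solution: D = (35.22, 14.41).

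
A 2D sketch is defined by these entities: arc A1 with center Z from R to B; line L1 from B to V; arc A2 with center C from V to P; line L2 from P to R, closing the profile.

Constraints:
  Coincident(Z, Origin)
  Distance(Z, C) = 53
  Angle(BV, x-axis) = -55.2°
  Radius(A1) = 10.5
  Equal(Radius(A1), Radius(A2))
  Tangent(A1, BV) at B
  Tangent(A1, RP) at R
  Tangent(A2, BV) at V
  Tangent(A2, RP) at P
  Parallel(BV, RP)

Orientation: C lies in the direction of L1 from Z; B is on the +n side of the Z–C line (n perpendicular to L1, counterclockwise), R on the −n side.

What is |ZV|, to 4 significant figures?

54.03

The slot axis is L1's direction at -55.2°, so u = (cos -55.2°, sin -55.2°) = (0.5707, -0.8211) and n = (−sin -55.2°, cos -55.2°) = (0.8211, 0.5707). Z is at the origin and C lies 53.0 along u from Z, so C = 53.0·u = (30.25, -43.52). Tangency of A1 to both parallel lines with radius 10.5 puts B and R at Z ± 10.5·n: B = (8.622, 5.992), R = (-8.622, -5.992). Equal radii place V and P the same way about C: V = C + 10.5·n = (38.87, -37.53), P = C − 10.5·n = (21.63, -49.51). Then |ZV| = |V − Z| = 54.03.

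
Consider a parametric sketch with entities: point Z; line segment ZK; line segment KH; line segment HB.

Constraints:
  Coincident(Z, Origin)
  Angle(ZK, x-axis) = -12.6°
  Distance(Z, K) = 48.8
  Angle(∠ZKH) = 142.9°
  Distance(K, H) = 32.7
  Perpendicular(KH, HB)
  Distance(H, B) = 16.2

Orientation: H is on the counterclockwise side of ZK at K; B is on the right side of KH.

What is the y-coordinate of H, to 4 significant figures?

2.915

Z is at the origin; ZK runs at -12.6° with length 48.8, so K = 48.8·(cos -12.6°, sin -12.6°) = (47.62, -10.65). ∠ZKH = 142.9°, so KH runs at -12.6° + (180° − 142.9°) = 24.50° from the x-axis; with |KH| = 32.7, H = K + 32.7·(cos 24.50°, sin 24.50°) = (77.38, 2.915). So H.y = 2.915.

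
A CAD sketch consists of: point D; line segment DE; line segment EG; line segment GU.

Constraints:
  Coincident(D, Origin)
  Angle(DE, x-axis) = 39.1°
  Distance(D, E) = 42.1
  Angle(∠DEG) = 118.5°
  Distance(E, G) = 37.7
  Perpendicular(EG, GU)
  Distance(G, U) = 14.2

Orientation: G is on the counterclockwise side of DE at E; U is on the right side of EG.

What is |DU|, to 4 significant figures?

77.21

∠DEG = 118.5°, so EG runs at 39.1° + (180° − 118.5°) = 100.6° from the x-axis; with |EG| = 37.7, G = E + 37.7·(cos 100.6°, sin 100.6°) = (25.74, 63.61). The perpendicularity gives GU at right angles to EG; with |GU| = 14.2 on the right of EG, U = G + 14.2·(0.9829, 0.1840) = (39.69, 66.22). Then |DU| = |U − D| = 77.21.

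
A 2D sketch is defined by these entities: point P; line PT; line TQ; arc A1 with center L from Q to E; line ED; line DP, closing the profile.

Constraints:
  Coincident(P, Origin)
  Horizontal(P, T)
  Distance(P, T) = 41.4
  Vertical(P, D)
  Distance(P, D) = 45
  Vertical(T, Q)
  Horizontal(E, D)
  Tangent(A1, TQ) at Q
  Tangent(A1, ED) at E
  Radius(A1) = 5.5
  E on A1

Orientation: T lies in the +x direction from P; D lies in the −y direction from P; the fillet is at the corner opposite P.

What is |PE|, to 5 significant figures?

57.566

P is at the origin; PT is horizontal with |PT| = 41.4 and T on the +x side, so T = (41.400, 0.0000). P and D share the same x with |PD| = 45.0 and D on the −y side, so D = (0.0000, -45.000). The virtual corner opposite P is at (41.400, -45.000). The tangent condition forces LQ to be normal to TQ and tangency of A1 to ED means the radius LE is perpendicular to ED, with radius 5.5, so the center L sits 5.5 in from both sides at L = (35.900, -39.500). That places the tangent points at Q = (41.400, -39.500) on TQ and E = (35.900, -45.000) on ED. Then |PE| = |E − P| = 57.566.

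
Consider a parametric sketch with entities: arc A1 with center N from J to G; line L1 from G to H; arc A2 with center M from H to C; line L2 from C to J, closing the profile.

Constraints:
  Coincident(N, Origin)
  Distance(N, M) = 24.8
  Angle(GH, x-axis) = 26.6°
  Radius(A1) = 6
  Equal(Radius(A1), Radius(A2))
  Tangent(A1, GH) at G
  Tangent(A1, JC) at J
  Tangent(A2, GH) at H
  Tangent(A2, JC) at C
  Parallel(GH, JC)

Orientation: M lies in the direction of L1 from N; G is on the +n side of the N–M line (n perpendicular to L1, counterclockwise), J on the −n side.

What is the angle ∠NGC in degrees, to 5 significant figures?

64.179°

Tangency of A1 to both parallel lines with radius 6.0 puts G and J at N ± 6.0·n: G = (-2.6866, 5.3649), J = (2.6866, -5.3649). Equal radii place H and C the same way about M: H = M + 6.0·n = (19.488, 16.469), C = M − 6.0·n = (24.862, 5.7395). Then cos ∠NGC = GN·GC / (|GN||GC|), giving 64.179°.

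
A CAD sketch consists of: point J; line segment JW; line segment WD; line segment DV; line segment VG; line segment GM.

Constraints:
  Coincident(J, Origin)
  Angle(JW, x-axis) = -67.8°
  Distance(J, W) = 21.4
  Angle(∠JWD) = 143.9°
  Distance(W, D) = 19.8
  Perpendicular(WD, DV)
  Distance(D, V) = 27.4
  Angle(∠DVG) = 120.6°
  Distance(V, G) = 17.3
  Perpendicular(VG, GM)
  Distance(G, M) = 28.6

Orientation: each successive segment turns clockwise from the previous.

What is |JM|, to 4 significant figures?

7.709

J is at the origin; JW runs at -67.8° with length 21.4, so W = (8.086, -19.81). ∠JWD = 143.9° gives WD at -103.9° from the x-axis; with |WD| = 19.8, D = (3.329, -39.03). The perpendicularity gives DV at right angles to WD, so DV runs at 166.1°; with |DV| = 27.4, V = (-23.27, -32.45). ∠DVG = 120.6° gives VG at 106.7° from the x-axis; with |VG| = 17.3, G = (-28.24, -15.88). VG is perpendicular to GM, so GM runs at 16.70°; with |GM| = 28.6, M = (-0.8460, -7.663). Then |JM| = |M − J| = 7.709.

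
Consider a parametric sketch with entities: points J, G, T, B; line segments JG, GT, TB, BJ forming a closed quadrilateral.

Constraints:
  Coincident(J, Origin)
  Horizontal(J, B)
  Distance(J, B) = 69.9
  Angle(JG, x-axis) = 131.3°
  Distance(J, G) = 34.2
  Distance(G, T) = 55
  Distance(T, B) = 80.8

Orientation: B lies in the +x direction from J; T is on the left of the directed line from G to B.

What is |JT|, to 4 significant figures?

64.99

Checks: |GT| = 55.00 ✓; |TB| = 80.80 ✓.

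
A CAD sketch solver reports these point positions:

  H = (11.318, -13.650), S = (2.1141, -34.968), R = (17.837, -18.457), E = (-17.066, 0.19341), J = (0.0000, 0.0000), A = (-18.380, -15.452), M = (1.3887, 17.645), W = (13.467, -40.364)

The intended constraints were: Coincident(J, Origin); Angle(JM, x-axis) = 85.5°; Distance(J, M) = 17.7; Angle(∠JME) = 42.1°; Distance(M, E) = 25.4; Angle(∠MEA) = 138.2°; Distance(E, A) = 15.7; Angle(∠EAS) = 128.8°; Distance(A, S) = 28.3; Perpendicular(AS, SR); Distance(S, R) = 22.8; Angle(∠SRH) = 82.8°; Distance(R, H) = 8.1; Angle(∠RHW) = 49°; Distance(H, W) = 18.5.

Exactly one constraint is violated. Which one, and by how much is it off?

Distance(H, W) = 18.5 — off by 8.30.

J = (0.00, 0.00) ✓; JM at 85.50° ✓; |JM| = 17.70 ✓; ∠JME = 42.10° ✓; |ME| = 25.40 ✓; ∠MEA = 138.2° ✓; |EA| = 15.70 ✓; ∠EAS = 128.8° ✓; |AS| = 28.30 ✓; ∠(AS, SR) = 90.00° ✓; |SR| = 22.80 ✓; ∠SRH = 82.81° ✓; |RH| = 8.100 ✓; ∠RHW = 49.00° ✓; |HW| = 26.80 ✗.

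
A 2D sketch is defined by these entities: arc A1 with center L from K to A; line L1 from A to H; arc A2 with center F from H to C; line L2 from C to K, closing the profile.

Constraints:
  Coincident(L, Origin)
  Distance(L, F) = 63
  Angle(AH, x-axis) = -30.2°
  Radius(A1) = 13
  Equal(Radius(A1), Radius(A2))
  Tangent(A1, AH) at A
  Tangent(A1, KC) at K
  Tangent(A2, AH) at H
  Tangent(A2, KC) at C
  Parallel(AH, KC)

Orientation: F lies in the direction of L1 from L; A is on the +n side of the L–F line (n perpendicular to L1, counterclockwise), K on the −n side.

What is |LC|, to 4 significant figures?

64.33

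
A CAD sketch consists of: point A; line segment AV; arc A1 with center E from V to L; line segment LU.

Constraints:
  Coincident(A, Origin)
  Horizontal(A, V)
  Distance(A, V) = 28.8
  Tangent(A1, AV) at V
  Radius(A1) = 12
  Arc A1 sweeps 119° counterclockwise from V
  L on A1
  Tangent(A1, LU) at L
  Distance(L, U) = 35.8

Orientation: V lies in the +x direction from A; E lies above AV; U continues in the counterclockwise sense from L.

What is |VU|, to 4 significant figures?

49.61

On A1, V sits at bearing -90° from E; a 119° counterclockwise sweep puts L at bearing 29°, so L = E + 12.0·(cos 29°, sin 29°) = (39.30, 17.82). Since A1 is tangent to LU there, EL ⟂ LU, so LU runs along (−sin 29°, cos 29°); with |LU| = 35.8, U = (21.94, 49.13). Then |VU| = |U − V| = 49.61.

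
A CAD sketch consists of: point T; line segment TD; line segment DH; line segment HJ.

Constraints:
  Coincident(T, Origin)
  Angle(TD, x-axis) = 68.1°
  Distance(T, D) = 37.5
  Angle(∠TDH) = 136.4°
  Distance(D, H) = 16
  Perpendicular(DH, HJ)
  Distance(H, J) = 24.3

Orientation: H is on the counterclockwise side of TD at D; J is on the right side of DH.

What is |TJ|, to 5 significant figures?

66.171

∠TDH = 136.4°, so DH runs at 68.1° + (180° − 136.4°) = 111.70° from the x-axis; with |DH| = 16.0, H = D + 16.0·(cos 111.70°, sin 111.70°) = (8.0711, 49.660). DH is perpendicular to HJ; with |HJ| = 24.3 on the right of DH, J = H + 24.3·(0.92913, 0.36975) = (30.649, 58.645). Then |TJ| = |J − T| = 66.171.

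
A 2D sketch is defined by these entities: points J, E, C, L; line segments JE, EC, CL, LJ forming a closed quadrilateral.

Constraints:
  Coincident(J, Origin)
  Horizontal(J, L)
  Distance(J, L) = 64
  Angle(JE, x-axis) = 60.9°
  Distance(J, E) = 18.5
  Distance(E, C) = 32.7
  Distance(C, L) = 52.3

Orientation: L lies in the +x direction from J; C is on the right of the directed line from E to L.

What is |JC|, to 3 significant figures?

21.5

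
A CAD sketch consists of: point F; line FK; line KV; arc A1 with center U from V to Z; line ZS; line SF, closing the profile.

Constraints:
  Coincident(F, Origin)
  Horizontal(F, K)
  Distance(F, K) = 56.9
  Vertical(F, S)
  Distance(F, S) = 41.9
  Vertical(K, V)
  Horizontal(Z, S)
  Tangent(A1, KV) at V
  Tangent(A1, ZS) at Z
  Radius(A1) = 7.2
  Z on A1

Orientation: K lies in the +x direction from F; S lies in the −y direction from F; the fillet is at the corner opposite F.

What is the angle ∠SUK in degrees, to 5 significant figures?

109.97°

F is at the origin; F and K share the same y with |FK| = 56.9 and K on the +x side, so K = (56.900, 0.0000). FS is vertical with |FS| = 41.9 and S on the −y side, so S = (0.0000, -41.900). The virtual corner opposite F is at (56.900, -41.900). Tangency of A1 to KV means the radius UV is perpendicular to KV and tangency of A1 to ZS means the radius UZ is perpendicular to ZS, with radius 7.2, so the center U sits 7.2 in from both sides at U = (49.700, -34.700). Then cos ∠SUK = US·UK / (|US||UK|), giving 109.97°.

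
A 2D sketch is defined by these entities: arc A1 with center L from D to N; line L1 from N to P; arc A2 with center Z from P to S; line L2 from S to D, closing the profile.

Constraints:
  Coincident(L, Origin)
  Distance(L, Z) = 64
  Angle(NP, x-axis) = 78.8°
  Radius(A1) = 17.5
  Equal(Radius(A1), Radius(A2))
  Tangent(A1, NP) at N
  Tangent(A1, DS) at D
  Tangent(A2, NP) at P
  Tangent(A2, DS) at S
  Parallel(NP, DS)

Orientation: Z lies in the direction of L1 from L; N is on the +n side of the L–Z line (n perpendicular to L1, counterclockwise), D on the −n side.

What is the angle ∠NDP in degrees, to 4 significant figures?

61.33°

Tangency of A1 to both parallel lines with radius 17.5 puts N and D at L ± 17.5·n: N = (-17.17, 3.399), D = (17.17, -3.399). Equal radii place P and S the same way about Z: P = Z + 17.5·n = (-4.736, 66.18), S = Z − 17.5·n = (29.60, 59.38). Then cos ∠NDP = DN·DP / (|DN||DP|), giving 61.33°.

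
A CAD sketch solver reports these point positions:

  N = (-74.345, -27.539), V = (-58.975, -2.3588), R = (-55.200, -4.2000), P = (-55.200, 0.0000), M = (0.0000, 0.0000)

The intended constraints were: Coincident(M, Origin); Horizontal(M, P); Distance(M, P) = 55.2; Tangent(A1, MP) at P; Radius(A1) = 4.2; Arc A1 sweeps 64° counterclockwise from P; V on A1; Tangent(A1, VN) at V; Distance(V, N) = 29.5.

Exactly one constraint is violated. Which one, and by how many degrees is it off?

Tangent(A1, VN) at V — off by 5.40°.

M = (0.00, 0.00) ✓; M.y = 0.00, P.y = 0.00 ✓; |MP| = 55.20 ✓; ∠(RP, PM) = 90.00° ✓; |RP| = 4.200 ✓; bearing(R→V) − bearing(R→P) = 64.00° ✓; |RV| = 4.200 ✓; ∠(RV, VN) = 95.40° ✗; |VN| = 29.50 ✓.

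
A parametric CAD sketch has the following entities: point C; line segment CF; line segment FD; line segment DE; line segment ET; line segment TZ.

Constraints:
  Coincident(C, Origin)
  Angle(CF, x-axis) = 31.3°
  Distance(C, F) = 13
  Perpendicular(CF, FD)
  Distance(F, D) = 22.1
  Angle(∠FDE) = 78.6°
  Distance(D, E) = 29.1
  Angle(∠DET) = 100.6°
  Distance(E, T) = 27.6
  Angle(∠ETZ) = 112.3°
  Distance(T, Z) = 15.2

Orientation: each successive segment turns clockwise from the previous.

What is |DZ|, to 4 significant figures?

41.36

∠DET = 100.6° gives ET at 120.5° from the x-axis; with |ET| = 27.6, T = (-18.78, 1.746). ∠ETZ = 112.3° gives TZ at 52.80° from the x-axis; with |TZ| = 15.2, Z = (-9.591, 13.85). Then |DZ| = |Z − D| = 41.36.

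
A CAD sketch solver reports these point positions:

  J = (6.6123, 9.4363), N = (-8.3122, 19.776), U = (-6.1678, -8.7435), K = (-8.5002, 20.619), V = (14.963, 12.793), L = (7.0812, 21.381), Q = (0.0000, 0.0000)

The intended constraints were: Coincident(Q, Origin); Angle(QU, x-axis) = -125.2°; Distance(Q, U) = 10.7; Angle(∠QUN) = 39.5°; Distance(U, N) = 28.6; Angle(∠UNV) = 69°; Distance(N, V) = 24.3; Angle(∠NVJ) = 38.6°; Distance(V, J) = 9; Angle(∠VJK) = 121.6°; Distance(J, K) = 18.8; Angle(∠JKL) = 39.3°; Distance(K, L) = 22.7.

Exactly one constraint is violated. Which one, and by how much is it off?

Distance(K, L) = 22.7 — off by 7.10.

Q = (0.00, 0.00) ✓; QU at -125.2° ✓; |QU| = 10.70 ✓; ∠QUN = 39.50° ✓; |UN| = 28.60 ✓; ∠UNV = 69.00° ✓; |NV| = 24.30 ✓; ∠NVJ = 38.60° ✓; |VJ| = 9.000 ✓; ∠VJK = 121.6° ✓; |JK| = 18.80 ✓; ∠JKL = 39.30° ✓; |KL| = 15.60 ✗.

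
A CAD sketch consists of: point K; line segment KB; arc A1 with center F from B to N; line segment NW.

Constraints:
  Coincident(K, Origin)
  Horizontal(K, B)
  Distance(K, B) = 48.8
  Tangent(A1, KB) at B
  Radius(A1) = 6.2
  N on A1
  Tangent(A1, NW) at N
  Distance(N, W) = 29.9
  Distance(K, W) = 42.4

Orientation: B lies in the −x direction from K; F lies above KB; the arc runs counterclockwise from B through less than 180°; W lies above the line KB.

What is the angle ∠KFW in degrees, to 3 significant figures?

58.8°

K is at the origin; KB is horizontal with |KB| = 48.8 and B on the −x side, so B = (-48.8, 0.00). Since A1 is tangent to KB there, FB ⟂ KB, so F = B + (0, 6.2) = (-48.8, 6.20). Since FN ⟂ NW (tangency), |FW| = √(6.2² + 29.9²) = 30.5 regardless of where N sits on A1. So W lies on both circle(K, 42.4) and circle(F, 30.5); the above-KB intersection is W = (-29.8, 30.1). N is the foot of the tangent from W: N = (-43.3, 3.42).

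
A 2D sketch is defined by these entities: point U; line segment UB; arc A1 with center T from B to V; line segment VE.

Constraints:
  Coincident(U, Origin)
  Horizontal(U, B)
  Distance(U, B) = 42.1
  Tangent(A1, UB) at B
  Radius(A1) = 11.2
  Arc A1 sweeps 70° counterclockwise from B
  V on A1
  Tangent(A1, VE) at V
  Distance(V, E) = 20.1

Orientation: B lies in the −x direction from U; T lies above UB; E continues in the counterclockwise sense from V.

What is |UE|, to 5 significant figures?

36.050

U is at the origin; U and B share the same y with |UB| = 42.1 and B on the −x side, so B = (-42.100, 0.0000). Tangency of A1 to UB means the radius TB is perpendicular to UB, so T = B + (0, 11.2) = (-42.100, 11.200). On A1, B sits at bearing -90° from T; a 70° counterclockwise sweep puts V at bearing -20°, so V = T + 11.2·(cos -20°, sin -20°) = (-31.575, 7.3694). Since A1 is tangent to VE there, TV ⟂ VE, so VE runs along (−sin -20°, cos -20°); with |VE| = 20.1, E = (-24.701, 26.257). Then |UE| = |E − U| = 36.050.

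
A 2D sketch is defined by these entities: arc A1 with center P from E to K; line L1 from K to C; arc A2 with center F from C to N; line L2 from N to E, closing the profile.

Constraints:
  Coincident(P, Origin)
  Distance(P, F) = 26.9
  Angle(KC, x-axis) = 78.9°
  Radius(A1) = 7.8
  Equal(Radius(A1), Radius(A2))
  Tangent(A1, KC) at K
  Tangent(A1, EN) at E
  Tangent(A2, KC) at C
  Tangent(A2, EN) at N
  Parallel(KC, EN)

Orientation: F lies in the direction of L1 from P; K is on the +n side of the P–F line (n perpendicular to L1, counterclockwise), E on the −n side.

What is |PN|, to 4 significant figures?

28.01

Tangency of A1 to both parallel lines with radius 7.8 puts K and E at P ± 7.8·n: K = (-7.654, 1.502), E = (7.654, -1.502). Equal radii place C and N the same way about F: C = F + 7.8·n = (-2.475, 27.90), N = F − 7.8·n = (12.83, 24.90). Then |PN| = |N − P| = 28.01.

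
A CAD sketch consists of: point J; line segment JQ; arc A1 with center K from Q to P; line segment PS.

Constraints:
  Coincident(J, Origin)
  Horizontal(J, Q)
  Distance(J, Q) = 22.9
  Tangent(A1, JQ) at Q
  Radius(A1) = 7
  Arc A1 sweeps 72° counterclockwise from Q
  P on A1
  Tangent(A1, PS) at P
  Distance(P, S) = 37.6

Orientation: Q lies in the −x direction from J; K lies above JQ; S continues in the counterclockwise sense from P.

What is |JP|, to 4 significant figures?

16.95

J is at the origin; JQ is horizontal with |JQ| = 22.9 and Q on the −x side, so Q = (-22.90, 0.000). A1 meets JQ tangentially, so KQ is at right angles to JQ, so K = Q + (0, 7) = (-22.90, 7.000). On A1, Q sits at bearing -90° from K; a 72° counterclockwise sweep puts P at bearing -18°, so P = K + 7.0·(cos -18°, sin -18°) = (-16.24, 4.837). Then |JP| = |P − J| = 16.95.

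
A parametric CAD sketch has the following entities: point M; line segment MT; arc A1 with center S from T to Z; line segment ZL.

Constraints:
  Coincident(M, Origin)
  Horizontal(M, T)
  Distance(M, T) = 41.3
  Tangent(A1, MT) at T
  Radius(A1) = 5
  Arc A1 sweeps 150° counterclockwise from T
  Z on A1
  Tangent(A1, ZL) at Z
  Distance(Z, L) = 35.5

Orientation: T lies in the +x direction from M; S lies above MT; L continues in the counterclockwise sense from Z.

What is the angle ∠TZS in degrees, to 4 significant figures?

15.00°

M is at the origin; M and T share the same y with |MT| = 41.3 and T on the +x side, so T = (41.30, 0.000). The tangent condition forces ST to be normal to MT, so S = T + (0, 5) = (41.30, 5.000). On A1, T sits at bearing -90° from S; a 150° counterclockwise sweep puts Z at bearing 60°, so Z = S + 5.0·(cos 60°, sin 60°) = (43.80, 9.330). Then cos ∠TZS = ZT·ZS / (|ZT||ZS|), giving 15.00°.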